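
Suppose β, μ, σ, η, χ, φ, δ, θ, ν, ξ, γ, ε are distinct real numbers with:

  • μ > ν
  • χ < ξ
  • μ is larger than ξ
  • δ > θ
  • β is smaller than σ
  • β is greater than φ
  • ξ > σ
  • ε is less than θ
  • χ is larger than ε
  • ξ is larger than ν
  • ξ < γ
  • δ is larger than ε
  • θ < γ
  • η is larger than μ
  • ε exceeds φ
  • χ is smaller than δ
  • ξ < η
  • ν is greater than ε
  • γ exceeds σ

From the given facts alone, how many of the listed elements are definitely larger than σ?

The elements the relations force above σ are ξ, γ, μ, η — no chain reaches any other.
That is 4.

4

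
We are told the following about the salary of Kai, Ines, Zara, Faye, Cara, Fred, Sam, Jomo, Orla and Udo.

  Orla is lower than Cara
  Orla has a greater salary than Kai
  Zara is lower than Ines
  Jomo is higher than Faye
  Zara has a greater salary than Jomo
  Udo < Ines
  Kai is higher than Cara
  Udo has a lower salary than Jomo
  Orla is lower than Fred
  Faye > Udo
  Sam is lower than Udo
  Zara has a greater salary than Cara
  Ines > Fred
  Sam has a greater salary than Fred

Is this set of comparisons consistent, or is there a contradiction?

inconsistent

Chaining the given relations yields Cara < Kai < Orla, so Cara < Orla. But one relation states Orla < Cara. These cannot both hold.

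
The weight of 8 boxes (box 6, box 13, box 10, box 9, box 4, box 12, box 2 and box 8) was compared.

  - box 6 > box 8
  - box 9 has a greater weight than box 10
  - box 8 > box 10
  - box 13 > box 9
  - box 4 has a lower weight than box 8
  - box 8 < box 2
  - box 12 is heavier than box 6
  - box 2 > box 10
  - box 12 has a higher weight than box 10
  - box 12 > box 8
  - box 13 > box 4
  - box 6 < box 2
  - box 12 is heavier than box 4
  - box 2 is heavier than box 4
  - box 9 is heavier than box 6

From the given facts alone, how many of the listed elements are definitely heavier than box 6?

The elements the relations force above box 6 are box 9, box 12, box 13, box 2 — no chain reaches any other.
That is 4.

4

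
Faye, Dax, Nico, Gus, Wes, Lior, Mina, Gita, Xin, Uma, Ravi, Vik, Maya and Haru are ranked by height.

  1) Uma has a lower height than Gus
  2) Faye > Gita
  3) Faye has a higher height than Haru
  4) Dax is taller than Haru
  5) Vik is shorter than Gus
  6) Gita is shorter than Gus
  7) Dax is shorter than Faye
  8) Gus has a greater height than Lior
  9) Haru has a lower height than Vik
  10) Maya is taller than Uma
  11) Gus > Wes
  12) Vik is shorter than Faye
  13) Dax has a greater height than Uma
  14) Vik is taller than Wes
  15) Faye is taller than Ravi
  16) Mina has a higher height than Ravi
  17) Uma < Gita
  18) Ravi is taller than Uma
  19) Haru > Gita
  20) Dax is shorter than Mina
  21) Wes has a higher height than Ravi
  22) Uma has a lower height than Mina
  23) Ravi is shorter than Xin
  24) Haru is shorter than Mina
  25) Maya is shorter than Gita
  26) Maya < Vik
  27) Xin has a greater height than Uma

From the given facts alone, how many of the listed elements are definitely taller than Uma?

Directly above Uma: Maya, Gita, Ravi, Dax, Gus, Xin, Mina.
One step further: Haru, Wes, Vik, Faye (11 so far).
Nothing else is reachable above Uma; 11 in all.

11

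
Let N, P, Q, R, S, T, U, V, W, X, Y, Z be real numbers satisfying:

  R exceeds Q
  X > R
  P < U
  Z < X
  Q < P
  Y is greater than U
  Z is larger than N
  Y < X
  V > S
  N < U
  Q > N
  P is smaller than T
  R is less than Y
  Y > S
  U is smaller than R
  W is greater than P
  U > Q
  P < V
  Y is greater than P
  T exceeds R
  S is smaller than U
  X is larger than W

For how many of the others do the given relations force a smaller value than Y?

6

From Y the given relations immediately reach S, P, U, R.
From those, N, Q — 6 in total.
No other element is forced below Y by the given relations, so the count is 6.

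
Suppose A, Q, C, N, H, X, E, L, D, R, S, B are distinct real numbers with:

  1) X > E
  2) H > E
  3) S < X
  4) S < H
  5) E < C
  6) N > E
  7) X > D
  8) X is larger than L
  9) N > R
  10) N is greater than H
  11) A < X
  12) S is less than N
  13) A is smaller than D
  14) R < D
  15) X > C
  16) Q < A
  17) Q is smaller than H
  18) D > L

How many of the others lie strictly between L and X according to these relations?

The relations place L below X. An element lies strictly between them when it is forced above L and also forced below X.
Above L: {D}. Below X: {Q, S, A, E, C, R, D}.
Intersection: {D} — 1.

1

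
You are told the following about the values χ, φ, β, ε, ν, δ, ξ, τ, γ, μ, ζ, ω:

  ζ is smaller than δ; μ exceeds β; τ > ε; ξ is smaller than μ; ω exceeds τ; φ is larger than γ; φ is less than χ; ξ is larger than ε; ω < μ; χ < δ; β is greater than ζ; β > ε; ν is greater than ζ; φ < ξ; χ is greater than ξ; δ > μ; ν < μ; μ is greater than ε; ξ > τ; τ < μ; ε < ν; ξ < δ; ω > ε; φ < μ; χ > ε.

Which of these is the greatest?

δ

Chaining downward from δ: directly below it, ζ, ξ, χ, μ; then ε, τ, φ, β, ω, ν; then γ.
That covers every other element, and nothing is given above δ, so δ is the greatest.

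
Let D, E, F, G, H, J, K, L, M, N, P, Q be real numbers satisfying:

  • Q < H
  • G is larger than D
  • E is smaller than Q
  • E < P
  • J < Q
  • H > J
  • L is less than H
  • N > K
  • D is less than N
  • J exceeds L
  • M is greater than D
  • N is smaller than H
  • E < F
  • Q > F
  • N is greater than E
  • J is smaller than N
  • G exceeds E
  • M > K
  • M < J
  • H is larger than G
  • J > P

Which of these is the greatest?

Chaining downward from H: directly below it, L, J, N, G, Q; then E, K, P, D, M, F.
That covers every other element, and nothing is given above H, so H is the greatest.

H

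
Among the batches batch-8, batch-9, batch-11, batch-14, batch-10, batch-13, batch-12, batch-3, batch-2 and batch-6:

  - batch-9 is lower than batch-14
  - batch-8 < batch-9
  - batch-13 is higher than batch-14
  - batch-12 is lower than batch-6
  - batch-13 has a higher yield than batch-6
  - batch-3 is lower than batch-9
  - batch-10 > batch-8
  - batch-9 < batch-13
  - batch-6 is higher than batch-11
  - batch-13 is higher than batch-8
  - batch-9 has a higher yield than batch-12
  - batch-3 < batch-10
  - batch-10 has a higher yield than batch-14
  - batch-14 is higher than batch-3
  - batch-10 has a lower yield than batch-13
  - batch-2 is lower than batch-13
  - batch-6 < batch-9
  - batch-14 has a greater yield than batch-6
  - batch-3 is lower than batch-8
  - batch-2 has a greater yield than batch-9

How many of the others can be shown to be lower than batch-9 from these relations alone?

From batch-9 the given relations immediately reach batch-3, batch-12, batch-8, batch-6.
From those, batch-11 — 5 in total.
Nothing else is reachable below batch-9; 5 in all.

5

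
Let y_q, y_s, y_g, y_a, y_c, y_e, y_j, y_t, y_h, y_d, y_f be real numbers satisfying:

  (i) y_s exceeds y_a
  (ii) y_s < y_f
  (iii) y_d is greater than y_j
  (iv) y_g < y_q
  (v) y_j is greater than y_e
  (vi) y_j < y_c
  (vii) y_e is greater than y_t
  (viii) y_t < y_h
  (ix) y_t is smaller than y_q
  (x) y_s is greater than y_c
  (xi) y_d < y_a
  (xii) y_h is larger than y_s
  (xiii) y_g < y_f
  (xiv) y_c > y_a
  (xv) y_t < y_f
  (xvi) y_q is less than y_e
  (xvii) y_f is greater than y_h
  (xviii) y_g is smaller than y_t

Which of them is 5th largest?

The consecutive relations fix a unique order: y_g < y_t < y_q < y_e < y_j < y_d < y_a < y_c < y_s < y_h < y_f.
Counting 5 from the largest end gives y_a.

y_a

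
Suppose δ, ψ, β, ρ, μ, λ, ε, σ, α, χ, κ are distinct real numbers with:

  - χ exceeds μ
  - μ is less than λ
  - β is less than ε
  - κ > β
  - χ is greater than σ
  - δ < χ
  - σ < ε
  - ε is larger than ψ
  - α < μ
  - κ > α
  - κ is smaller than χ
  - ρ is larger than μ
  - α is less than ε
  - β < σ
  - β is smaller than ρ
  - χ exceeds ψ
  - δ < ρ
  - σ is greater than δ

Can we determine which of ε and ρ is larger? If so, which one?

Following every chain through ρ: below ρ we get α, β, δ, μ.
ε is not reached, and no chain runs the other way from ε to ρ.
So the given relations leave the order of ρ and ε undetermined.

undetermined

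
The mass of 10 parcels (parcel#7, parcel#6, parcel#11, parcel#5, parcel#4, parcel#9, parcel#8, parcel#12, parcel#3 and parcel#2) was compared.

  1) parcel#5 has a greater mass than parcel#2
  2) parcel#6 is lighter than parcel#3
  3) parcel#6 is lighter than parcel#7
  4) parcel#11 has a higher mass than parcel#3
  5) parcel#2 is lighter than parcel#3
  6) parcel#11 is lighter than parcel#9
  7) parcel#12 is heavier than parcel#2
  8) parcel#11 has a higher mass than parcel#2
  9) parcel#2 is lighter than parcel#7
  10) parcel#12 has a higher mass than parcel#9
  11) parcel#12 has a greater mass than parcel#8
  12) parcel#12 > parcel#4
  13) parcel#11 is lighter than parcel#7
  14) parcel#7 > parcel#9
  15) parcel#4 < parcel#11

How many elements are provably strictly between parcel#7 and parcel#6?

3

The relations place parcel#6 below parcel#7. An element lies strictly between them when it is forced above parcel#6 and also forced below parcel#7.
Above parcel#6: {parcel#3, parcel#11, parcel#9, parcel#12}. Below parcel#7: {parcel#2, parcel#4, parcel#3, parcel#11, parcel#9}.
Intersection: {parcel#3, parcel#11, parcel#9} — 3.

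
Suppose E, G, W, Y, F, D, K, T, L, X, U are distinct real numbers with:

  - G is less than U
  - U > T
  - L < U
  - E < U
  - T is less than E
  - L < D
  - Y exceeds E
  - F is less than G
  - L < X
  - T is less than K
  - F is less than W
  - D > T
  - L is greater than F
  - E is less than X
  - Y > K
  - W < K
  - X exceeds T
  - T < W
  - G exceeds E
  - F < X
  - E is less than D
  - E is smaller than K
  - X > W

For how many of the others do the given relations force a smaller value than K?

4

The elements the relations force below K are T, E, F, W — no chain reaches any other.
That is 4.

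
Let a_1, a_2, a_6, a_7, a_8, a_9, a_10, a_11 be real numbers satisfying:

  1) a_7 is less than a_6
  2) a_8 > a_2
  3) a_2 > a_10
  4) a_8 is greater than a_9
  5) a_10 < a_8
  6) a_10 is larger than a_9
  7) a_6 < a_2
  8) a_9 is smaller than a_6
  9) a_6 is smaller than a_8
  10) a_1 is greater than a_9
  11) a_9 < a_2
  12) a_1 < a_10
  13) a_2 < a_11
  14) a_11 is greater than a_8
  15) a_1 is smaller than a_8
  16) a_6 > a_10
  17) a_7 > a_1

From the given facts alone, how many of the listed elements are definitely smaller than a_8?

Directly below a_8: a_9, a_1, a_10, a_6, a_2.
One step further: a_7 (6 so far).
Nothing else is reachable below a_8; 6 in all.

6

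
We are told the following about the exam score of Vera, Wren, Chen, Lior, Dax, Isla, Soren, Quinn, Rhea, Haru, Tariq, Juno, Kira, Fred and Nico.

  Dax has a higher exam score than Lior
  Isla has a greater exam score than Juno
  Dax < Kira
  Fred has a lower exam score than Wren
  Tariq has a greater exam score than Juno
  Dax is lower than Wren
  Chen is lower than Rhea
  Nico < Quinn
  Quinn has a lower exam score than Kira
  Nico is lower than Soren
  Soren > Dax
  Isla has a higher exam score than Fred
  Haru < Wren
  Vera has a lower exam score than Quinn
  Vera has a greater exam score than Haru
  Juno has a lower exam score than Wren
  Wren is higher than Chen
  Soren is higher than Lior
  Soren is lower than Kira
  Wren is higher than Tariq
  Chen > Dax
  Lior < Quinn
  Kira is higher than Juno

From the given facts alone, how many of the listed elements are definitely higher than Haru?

4

From Haru the given relations immediately reach Vera, Wren.
From those, Quinn — 3 in total.
From those, Kira — 4 in total.
No other element is forced above Haru by the given relations, so the count is 4.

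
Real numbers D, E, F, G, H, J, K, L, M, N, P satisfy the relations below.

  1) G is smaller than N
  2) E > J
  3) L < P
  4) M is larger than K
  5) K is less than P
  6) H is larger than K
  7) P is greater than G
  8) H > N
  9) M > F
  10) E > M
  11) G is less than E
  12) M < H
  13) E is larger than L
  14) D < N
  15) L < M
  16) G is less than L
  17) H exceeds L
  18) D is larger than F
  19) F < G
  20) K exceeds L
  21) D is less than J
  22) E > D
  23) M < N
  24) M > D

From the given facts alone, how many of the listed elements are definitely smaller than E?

7

From E the given relations immediately reach G, L, D, M, J.
From those, F, K — 7 in total.
Nothing else is reachable below E; 7 in all.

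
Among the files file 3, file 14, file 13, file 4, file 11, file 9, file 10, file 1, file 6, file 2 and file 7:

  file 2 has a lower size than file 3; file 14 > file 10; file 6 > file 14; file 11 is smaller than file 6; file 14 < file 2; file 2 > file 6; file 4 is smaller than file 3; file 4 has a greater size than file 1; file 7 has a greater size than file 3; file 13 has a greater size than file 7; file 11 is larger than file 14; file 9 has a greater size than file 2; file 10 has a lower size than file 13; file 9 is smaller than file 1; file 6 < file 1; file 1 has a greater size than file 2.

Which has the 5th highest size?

The consecutive relations fix a unique order: file 10 < file 14 < file 11 < file 6 < file 2 < file 9 < file 1 < file 4 < file 3 < file 7 < file 13.
The 5th largest is file 1.

file 1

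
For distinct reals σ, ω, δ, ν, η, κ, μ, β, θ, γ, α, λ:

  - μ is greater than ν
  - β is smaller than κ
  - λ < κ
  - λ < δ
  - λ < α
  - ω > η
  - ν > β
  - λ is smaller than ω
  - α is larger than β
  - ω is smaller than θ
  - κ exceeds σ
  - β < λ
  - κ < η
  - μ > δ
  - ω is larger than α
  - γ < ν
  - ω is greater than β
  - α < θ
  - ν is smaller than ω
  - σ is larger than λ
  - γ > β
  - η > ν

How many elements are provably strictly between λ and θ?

5

The relations place λ below θ. An element lies strictly between them when it is forced above λ and also forced below θ.
Above λ: {σ, κ, α, δ, η, ω, μ}. Below θ: {β, σ, κ, α, γ, ν, η, ω}.
Intersection: {σ, κ, α, η, ω} — 5.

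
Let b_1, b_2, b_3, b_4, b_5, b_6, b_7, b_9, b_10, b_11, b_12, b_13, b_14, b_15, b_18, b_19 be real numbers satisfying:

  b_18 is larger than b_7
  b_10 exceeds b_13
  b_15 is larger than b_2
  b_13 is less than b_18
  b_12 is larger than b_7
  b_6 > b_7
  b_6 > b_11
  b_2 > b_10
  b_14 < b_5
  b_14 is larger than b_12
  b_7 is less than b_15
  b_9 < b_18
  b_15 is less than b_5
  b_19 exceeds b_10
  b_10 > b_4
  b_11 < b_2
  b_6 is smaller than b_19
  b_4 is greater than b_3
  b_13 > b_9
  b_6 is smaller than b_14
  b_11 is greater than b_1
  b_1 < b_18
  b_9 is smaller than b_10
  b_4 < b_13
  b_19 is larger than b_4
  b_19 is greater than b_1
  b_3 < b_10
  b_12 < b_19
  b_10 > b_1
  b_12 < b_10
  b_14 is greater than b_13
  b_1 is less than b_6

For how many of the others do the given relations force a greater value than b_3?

9

Directly above b_3: b_4, b_10.
One step further: b_13, b_2, b_19 (5 so far).
One step further: b_18, b_15, b_14 (8 so far).
One step further: b_5 (9 so far).
No other element is forced above b_3 by the given relations, so the count is 9.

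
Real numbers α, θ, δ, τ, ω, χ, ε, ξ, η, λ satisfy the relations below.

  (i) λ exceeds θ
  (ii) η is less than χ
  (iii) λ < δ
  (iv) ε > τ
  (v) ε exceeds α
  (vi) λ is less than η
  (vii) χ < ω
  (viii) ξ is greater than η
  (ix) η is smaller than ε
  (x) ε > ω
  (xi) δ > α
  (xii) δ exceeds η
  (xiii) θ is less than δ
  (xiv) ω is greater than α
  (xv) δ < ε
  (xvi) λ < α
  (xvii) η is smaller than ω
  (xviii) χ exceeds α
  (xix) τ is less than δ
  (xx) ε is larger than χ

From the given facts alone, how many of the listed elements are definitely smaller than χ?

4

Directly below χ: η, α.
One step further: λ (3 so far).
One step further: θ (4 so far).
No other element is forced below χ by the given relations, so the count is 4.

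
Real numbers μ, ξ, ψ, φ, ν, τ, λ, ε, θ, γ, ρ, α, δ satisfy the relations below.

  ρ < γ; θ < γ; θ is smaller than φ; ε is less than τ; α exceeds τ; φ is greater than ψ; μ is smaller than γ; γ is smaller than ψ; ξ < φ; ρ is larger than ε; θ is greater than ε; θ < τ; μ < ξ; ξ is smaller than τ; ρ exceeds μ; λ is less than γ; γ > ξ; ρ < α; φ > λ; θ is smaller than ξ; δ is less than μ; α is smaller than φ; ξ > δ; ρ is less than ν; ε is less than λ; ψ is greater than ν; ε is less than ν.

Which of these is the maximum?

φ

Chaining downward from φ: directly below it, θ, ξ, λ, α, ψ; then ε, δ, μ, ρ, ν, τ, γ.
That covers every other element, and nothing is given above φ, so φ is the maximum.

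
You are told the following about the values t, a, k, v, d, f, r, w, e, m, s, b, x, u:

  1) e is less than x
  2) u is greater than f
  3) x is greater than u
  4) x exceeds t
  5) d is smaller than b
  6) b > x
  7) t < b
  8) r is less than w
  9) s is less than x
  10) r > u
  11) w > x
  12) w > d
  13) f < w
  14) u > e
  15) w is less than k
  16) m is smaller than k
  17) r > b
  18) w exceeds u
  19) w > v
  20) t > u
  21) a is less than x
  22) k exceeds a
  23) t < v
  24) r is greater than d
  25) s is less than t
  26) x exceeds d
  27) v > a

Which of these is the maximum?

Chaining downward from k: directly below it, m, a, w; then f, u, d, x, v, r; then e, s, t, b.
That covers every other element, and nothing is given above k, so k is the maximum.

k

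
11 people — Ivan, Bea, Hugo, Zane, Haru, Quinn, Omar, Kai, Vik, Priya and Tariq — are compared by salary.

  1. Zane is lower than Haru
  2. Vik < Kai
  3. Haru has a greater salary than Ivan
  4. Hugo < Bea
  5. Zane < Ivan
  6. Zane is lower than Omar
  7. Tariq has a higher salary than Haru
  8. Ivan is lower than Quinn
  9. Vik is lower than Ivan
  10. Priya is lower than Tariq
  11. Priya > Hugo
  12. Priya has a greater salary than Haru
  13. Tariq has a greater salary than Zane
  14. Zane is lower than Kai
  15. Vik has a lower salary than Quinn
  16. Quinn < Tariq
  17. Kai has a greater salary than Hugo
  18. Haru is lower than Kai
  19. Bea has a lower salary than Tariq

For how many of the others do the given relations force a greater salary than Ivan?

The elements the relations force above Ivan are Haru, Quinn, Priya, Kai, Tariq — no chain reaches any other.
That is 5.

5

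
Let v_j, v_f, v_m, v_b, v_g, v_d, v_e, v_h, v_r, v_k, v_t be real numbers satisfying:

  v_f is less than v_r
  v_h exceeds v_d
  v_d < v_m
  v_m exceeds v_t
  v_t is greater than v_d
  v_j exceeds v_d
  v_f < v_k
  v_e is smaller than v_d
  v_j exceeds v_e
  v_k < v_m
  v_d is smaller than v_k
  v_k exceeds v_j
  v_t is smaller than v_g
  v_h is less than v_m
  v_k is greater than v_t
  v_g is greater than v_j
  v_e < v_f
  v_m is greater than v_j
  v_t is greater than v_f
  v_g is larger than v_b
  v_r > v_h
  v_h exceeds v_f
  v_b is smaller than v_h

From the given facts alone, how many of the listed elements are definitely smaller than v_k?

5

From v_k the given relations immediately reach v_f, v_d, v_t, v_j.
From those, v_e — 5 in total.
No other element is forced below v_k by the given relations, so the count is 5.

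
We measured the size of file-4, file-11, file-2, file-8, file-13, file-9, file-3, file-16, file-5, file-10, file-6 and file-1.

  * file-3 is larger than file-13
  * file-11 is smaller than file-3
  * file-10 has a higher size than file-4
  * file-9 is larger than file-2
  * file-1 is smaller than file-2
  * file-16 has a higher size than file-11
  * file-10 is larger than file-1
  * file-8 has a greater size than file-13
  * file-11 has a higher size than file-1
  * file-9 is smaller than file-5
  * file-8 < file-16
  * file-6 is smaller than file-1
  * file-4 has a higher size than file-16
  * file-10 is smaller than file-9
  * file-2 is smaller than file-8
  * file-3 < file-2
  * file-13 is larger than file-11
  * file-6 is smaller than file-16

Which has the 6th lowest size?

file-2

The consecutive relations fix a unique order: file-6 < file-1 < file-11 < file-13 < file-3 < file-2 < file-8 < file-16 < file-4 < file-10 < file-9 < file-5.
The 6th smallest is file-2.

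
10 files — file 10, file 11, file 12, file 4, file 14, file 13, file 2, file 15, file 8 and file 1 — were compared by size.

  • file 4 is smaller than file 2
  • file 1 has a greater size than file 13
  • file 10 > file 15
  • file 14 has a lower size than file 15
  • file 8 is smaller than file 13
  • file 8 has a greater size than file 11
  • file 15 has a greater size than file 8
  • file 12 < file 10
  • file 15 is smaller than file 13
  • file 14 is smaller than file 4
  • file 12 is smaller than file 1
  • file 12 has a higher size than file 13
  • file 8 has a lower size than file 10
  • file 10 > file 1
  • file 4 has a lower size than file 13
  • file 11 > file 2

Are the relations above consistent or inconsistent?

The single ordering file 14 < file 4 < file 2 < file 11 < file 8 < file 15 < file 13 < file 12 < file 1 < file 10 satisfies every listed relation, so no contradiction arises.

consistent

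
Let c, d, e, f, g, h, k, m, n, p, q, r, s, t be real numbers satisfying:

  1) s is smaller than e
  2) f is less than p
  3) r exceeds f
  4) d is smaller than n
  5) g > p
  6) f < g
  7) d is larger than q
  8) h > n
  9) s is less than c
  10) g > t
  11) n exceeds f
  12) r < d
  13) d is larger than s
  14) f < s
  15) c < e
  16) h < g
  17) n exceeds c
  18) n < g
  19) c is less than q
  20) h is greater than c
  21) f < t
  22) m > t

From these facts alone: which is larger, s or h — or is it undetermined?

The relevant relations are s < c; c < q; q < d; d < n; n < h.
Chaining these gives s < c < q < d < n < h.
So h is larger.

h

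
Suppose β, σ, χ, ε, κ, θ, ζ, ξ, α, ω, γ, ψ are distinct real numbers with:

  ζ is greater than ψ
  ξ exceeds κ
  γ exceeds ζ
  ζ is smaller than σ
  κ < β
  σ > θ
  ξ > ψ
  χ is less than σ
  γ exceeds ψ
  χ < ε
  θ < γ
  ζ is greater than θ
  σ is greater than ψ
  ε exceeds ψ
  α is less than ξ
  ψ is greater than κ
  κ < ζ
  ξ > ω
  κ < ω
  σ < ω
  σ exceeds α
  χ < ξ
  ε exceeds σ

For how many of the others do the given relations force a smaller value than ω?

7

The elements the relations force below ω are θ, κ, χ, ψ, α, ζ, σ — no chain reaches any other.
That is 7.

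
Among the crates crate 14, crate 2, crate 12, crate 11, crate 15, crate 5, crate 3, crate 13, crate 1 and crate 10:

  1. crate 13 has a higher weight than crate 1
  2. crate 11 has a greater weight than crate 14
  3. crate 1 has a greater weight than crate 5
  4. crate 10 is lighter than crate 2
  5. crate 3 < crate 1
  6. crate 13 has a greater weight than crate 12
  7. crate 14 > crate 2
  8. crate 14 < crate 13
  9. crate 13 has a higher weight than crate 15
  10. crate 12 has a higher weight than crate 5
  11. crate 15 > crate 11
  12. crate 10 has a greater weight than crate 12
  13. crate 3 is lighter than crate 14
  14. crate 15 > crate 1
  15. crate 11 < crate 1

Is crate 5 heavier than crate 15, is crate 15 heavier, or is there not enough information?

Link the given pairs in sequence: crate 5 < crate 12; crate 12 < crate 10; crate 10 < crate 2; crate 2 < crate 14; crate 14 < crate 11; crate 11 < crate 1; crate 1 < crate 15.
Together: crate 5 < crate 12 < crate 10 < crate 2 < crate 14 < crate 11 < crate 1 < crate 15.
So crate 15 is heavier.

crate 15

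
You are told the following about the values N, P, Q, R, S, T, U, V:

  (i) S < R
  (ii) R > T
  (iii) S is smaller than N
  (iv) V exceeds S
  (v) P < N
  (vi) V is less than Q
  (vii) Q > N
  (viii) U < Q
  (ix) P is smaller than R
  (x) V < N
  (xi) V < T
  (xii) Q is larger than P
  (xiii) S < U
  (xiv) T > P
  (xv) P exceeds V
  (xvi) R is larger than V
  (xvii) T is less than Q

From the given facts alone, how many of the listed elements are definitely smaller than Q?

6

The elements the relations force below Q are S, U, V, P, T, N — no chain reaches any other.
That is 6.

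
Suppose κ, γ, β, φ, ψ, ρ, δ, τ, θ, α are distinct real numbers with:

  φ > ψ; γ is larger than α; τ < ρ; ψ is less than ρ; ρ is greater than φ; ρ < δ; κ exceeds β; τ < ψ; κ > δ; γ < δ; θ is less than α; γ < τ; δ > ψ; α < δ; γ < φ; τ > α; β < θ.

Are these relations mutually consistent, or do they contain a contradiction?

Every relation is compatible with β < θ < α < γ < τ < ψ < φ < ρ < δ < κ; the set is consistent.

consistent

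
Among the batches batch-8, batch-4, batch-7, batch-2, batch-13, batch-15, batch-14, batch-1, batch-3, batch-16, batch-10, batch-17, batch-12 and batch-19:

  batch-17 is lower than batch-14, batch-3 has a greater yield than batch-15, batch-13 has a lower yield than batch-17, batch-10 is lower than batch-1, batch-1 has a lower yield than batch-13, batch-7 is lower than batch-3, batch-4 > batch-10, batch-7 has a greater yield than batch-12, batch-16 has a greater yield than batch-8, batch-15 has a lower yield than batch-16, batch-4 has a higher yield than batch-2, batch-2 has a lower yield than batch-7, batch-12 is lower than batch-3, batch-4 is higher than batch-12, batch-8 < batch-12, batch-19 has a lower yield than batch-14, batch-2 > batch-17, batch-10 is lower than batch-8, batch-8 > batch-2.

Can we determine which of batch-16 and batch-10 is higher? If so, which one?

batch-10 < batch-1 and batch-1 < batch-13 give batch-10 < batch-13.
Then batch-13 < batch-17 extends the chain to batch-17.
With batch-17 < batch-2: batch-10 < batch-1 < batch-13 < batch-17 < batch-2.
Then batch-2 < batch-8 extends the chain to batch-8.
Then batch-8 < batch-16 extends the chain to batch-16.
So batch-16 is higher.

batch-16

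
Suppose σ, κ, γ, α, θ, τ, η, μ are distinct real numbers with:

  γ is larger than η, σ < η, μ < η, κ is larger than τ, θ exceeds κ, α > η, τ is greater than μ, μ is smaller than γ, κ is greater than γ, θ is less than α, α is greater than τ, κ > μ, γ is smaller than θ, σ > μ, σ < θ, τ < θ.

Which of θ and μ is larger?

Chaining the given relations: μ < σ < η < γ < κ < θ.
So μ < θ; θ is the larger of the two.

θ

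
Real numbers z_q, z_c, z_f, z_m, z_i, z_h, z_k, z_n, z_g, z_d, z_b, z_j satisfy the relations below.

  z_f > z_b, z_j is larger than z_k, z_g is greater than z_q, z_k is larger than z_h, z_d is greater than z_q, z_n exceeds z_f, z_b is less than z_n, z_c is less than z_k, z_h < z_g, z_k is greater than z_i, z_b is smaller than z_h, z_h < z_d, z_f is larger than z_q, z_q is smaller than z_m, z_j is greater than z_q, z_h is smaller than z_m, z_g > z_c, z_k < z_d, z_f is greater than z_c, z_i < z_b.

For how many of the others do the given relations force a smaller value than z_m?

4

The elements the relations force below z_m are z_i, z_b, z_q, z_h — no chain reaches any other.
That is 4.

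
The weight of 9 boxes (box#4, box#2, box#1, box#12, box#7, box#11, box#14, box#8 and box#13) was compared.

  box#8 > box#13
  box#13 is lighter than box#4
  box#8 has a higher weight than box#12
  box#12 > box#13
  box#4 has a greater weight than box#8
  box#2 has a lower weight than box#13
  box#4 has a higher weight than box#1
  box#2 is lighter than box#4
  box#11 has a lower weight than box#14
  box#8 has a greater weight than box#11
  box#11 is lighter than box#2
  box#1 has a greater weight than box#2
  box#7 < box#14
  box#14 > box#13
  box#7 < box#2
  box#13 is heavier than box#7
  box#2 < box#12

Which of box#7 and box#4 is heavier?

box#7 < box#2 < box#13 < box#12 < box#8 < box#4, by transitivity through box#2, box#13, box#12, box#8.
So box#7 < box#4; box#4 is the heavier of the two.

box#4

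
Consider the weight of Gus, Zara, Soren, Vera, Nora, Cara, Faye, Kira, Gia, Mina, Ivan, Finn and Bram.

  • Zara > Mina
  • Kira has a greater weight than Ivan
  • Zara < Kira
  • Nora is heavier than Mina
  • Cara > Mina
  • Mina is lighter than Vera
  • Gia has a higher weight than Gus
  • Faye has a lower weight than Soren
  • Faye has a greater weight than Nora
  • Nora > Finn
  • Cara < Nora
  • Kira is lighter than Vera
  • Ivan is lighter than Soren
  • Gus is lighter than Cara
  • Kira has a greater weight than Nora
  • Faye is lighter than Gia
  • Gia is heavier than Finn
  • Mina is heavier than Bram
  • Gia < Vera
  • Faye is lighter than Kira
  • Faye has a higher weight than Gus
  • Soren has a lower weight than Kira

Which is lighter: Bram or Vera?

The relevant relations are Bram < Mina; Mina < Cara; Cara < Nora; Nora < Faye; Faye < Kira; Kira < Vera.
Chaining these gives Bram < Mina < Cara < Nora < Faye < Kira < Vera.
So Bram < Vera; Bram is the lighter of the two.

Bram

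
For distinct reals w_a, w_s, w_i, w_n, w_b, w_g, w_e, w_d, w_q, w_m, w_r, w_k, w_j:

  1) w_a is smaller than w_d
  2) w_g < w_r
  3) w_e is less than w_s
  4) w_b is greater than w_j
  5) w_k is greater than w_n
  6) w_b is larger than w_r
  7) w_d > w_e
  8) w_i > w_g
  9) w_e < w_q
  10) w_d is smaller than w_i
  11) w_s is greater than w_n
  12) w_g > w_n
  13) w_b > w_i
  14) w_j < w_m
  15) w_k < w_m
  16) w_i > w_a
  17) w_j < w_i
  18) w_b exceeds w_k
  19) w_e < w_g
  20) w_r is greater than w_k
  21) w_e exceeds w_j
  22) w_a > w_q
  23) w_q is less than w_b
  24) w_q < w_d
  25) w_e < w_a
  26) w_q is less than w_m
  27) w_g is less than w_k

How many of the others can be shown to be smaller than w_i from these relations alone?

Directly below w_i: w_j, w_a, w_g, w_d.
One step further: w_n, w_e, w_q (7 so far).
Nothing else is reachable below w_i; 7 in all.

7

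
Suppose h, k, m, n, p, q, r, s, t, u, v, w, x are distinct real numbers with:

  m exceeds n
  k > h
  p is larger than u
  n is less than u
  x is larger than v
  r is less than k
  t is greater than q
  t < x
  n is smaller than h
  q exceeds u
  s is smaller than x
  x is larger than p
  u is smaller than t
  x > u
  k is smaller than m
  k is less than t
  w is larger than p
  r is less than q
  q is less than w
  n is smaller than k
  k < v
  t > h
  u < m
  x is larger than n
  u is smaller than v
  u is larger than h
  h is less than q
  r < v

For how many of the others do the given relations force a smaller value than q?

Directly below q: h, r, u.
One step further: n (4 so far).
Nothing else is reachable below q; 4 in all.

4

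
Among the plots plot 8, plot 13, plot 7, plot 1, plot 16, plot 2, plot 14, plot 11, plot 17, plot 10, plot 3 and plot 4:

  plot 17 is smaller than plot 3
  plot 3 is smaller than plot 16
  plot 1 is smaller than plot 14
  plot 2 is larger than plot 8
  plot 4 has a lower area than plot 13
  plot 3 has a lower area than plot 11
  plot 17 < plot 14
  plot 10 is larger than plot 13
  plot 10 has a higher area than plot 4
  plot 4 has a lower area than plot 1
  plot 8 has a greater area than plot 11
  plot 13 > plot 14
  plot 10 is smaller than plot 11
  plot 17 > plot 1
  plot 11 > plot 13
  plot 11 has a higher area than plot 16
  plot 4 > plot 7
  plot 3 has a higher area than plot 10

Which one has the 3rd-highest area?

plot 11

Piecing the relations together gives one ordering: plot 7 < plot 4 < plot 1 < plot 17 < plot 14 < plot 13 < plot 10 < plot 3 < plot 16 < plot 11 < plot 8 < plot 2.
Counting 3 from the largest end gives plot 11.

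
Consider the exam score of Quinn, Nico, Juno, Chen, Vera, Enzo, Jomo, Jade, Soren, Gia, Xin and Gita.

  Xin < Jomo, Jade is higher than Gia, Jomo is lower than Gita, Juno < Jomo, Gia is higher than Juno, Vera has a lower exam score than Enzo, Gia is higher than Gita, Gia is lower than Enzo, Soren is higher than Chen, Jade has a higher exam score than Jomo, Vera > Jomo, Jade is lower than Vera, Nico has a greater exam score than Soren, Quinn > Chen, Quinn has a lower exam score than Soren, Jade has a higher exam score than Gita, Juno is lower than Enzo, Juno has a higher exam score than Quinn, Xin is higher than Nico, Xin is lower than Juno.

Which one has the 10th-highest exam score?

Soren

Chaining the given pairs: Chen < Quinn < Soren < Nico < Xin < Juno < Jomo < Gita < Gia < Jade < Vera < Enzo.
Counting 10 from the largest end gives Soren.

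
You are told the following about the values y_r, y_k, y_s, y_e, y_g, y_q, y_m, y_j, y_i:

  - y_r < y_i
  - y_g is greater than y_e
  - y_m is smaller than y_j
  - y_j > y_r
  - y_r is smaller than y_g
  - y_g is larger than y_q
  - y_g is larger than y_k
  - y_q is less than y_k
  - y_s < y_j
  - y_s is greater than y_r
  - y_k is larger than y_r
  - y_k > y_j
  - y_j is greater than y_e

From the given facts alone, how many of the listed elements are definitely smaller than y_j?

4

The elements the relations force below y_j are y_r, y_m, y_e, y_s — no chain reaches any other.
That is 4.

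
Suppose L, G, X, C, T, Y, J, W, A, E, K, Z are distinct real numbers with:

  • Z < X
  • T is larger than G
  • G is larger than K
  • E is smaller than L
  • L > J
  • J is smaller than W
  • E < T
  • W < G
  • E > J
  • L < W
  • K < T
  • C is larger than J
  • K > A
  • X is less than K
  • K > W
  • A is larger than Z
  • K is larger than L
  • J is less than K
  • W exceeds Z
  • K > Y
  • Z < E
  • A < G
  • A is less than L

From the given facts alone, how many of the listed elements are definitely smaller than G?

From G the given relations immediately reach A, W, K.
From those, J, Z, Y, L, X — 8 in total.
From those, E — 9 in total.
No other element is forced below G by the given relations, so the count is 9.

9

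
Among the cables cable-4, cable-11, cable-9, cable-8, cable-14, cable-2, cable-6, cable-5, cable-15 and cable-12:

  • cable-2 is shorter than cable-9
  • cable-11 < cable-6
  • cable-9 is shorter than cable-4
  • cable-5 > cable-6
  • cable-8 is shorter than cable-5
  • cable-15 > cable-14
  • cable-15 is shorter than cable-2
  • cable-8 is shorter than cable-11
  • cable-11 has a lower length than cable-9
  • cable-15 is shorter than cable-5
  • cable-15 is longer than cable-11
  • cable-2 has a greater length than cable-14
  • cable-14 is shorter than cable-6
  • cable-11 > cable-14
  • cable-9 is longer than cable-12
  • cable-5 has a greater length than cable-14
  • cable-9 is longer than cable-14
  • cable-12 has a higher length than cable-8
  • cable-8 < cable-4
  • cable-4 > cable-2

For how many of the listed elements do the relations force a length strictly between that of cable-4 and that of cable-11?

3

The relations place cable-11 below cable-4. An element lies strictly between them when it is forced above cable-11 and also forced below cable-4.
Above cable-11: {cable-6, cable-15, cable-5, cable-2, cable-9}. Below cable-4: {cable-8, cable-14, cable-15, cable-12, cable-2, cable-9}.
Intersection: {cable-15, cable-2, cable-9} — 3.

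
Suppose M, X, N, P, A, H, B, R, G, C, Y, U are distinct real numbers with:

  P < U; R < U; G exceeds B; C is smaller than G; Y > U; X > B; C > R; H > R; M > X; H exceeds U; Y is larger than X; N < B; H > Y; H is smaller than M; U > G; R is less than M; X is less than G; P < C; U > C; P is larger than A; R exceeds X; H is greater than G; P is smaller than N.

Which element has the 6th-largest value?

C

Chaining the given pairs: A < P < N < B < X < R < C < G < U < Y < H < M.
Counting 6 from the largest end gives C.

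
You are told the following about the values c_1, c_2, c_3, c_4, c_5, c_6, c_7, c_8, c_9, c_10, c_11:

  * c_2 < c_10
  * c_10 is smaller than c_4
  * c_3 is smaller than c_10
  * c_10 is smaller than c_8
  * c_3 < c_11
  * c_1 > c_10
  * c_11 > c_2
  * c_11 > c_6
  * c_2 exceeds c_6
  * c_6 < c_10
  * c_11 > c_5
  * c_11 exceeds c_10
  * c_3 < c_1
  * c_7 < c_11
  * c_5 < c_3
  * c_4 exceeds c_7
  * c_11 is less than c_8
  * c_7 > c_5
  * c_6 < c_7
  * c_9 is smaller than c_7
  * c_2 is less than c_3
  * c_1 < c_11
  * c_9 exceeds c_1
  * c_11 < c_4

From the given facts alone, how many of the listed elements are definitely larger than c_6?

9

The elements the relations force above c_6 are c_2, c_3, c_10, c_1, c_9, c_7, c_11, c_4, c_8 — no chain reaches any other.
That is 9.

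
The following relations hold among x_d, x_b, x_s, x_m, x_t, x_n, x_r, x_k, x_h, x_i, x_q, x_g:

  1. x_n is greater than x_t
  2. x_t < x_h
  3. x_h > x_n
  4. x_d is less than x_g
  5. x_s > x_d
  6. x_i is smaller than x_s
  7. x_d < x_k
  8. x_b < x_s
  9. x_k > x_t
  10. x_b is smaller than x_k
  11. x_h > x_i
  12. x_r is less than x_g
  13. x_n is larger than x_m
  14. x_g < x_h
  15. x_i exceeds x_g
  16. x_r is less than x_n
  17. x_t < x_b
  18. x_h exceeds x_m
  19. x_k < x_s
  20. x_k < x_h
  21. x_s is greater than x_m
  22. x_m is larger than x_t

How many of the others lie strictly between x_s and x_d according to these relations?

Chaining upward from x_d reaches: x_g, x_i, x_k, x_h.
Chaining downward from x_s reaches: x_t, x_b, x_m, x_r, x_g, x_i, x_k.
Strictly between x_d and x_s are those in both lists: x_g, x_i, x_k — 3 elements.

3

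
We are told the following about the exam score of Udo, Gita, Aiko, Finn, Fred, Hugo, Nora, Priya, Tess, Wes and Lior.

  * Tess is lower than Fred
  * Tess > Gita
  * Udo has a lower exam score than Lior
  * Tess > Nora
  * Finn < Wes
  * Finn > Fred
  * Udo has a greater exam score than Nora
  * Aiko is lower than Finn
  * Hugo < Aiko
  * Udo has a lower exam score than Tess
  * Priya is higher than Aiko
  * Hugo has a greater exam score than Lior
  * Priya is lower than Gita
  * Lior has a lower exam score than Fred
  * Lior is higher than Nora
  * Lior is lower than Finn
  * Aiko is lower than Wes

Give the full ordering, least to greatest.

Nothing is placed below Nora, so it is least; from there Nora < Udo; Udo < Lior; Lior < Hugo; Hugo < Aiko; Aiko < Priya; Priya < Gita; Gita < Tess; Tess < Fred; Fred < Finn; Finn < Wes, each given directly.

Nora < Udo < Lior < Hugo < Aiko < Priya < Gita < Tess < Fred < Finn < Wes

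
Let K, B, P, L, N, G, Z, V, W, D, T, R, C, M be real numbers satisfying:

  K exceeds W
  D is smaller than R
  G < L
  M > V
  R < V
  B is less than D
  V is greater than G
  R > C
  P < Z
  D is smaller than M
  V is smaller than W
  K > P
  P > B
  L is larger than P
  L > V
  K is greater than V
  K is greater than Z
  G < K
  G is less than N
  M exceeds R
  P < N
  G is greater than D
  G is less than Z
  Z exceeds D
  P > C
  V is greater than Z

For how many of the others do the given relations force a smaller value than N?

5

The elements the relations force below N are B, D, C, G, P — no chain reaches any other.
That is 5.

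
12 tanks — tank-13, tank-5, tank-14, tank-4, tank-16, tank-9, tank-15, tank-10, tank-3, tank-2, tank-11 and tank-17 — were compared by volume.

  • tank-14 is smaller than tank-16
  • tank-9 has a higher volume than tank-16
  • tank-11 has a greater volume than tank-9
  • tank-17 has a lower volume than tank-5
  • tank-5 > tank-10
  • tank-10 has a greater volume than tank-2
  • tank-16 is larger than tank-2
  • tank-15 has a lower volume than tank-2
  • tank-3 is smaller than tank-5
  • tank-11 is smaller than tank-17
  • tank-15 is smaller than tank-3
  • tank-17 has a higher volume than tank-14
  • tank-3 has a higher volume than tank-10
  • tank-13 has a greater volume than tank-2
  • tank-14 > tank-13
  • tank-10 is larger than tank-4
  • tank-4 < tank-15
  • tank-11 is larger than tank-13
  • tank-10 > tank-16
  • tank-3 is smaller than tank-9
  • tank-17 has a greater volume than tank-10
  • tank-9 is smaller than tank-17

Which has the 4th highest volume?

tank-9

Chaining the given pairs: tank-4 < tank-15 < tank-2 < tank-13 < tank-14 < tank-16 < tank-10 < tank-3 < tank-9 < tank-11 < tank-17 < tank-5.
The 4th largest is tank-9.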